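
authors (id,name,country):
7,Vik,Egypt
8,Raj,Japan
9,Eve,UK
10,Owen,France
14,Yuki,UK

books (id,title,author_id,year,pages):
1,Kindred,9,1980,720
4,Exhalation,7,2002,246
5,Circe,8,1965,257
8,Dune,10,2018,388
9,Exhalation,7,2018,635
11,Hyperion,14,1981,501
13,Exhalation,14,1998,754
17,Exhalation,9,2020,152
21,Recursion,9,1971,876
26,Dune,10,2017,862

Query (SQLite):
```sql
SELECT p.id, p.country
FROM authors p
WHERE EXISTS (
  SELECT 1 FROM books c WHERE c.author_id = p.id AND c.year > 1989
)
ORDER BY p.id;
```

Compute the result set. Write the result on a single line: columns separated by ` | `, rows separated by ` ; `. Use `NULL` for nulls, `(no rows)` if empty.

7 | Egypt ; 9 | UK ; 10 | France ; 14 | UK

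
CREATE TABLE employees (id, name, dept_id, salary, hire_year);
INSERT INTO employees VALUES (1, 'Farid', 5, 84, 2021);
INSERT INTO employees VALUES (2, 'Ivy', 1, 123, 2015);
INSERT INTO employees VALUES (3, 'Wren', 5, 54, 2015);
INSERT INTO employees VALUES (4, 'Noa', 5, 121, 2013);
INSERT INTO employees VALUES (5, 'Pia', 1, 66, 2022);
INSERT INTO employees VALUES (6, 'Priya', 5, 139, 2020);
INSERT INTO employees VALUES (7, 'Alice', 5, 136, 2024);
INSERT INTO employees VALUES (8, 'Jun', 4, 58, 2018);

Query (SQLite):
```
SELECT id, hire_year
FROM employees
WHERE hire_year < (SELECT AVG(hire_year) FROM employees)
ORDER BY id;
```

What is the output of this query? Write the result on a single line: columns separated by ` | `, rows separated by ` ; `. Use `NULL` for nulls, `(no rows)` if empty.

2 | 2015 ; 3 | 2015 ; 4 | 2013 ; 8 | 2018

Scalar subquery: AVG(hire_year) over all employees rows = 2018.5.
Keep rows where hire_year < that value.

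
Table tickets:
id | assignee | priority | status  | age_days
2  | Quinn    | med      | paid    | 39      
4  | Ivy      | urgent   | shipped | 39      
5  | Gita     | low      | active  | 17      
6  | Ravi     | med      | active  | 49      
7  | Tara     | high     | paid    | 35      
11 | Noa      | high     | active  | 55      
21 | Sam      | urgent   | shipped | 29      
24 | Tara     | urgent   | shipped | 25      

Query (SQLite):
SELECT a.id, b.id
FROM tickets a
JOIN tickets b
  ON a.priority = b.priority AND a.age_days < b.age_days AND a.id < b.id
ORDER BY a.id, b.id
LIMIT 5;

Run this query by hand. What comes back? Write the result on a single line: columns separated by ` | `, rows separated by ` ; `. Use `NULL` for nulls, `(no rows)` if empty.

2 | 6 ; 7 | 11

Pairs (a,b) with same priority, a.age_days < b.age_days, a.id < b.id.
priority groups: high:{7,11} low:{5} med:{2,6} urgent:{4,21,24}
Ordered by (a.id, b.id); first 5.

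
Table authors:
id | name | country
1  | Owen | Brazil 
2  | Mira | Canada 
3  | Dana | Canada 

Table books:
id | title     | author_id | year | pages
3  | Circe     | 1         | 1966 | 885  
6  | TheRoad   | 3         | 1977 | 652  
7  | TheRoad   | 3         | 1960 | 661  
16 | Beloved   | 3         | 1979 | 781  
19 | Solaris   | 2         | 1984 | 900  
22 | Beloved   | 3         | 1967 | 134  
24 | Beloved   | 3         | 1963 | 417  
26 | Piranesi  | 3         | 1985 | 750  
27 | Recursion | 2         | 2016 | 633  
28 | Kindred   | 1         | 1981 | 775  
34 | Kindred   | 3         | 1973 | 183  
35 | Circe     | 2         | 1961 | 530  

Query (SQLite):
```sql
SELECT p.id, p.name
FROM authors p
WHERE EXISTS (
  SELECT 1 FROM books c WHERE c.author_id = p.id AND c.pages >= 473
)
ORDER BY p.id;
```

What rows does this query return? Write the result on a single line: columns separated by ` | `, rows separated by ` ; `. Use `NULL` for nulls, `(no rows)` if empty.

For each authors row, check whether any books with matching author_id has pages >= 473.
Keep rows where that is true.

1 | Owen ; 2 | Mira ; 3 | Dana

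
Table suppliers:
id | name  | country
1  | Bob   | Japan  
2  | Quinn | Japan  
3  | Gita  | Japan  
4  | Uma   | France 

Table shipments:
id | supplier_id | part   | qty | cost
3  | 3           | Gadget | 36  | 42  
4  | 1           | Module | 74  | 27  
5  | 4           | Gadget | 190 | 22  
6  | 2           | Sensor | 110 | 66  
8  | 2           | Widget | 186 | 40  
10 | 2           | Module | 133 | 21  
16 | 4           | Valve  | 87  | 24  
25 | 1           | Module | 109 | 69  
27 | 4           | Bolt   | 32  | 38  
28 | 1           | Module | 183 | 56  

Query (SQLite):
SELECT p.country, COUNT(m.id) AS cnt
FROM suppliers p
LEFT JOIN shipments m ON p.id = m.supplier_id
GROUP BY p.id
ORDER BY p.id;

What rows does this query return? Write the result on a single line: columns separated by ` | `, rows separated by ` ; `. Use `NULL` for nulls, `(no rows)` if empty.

Japan | 3 ; Japan | 3 ; Japan | 1 ; France | 3

LEFT JOIN keeps every suppliers row; unmatched ones get NULL for shipments columns.
Group by suppliers.id and compute COUNT(m.id). COUNT(col) of an all-NULL group is 0.
  1: ids {4, 25, 28} → COUNT(m.id)=3
  2: ids {6, 8, 10} → COUNT(m.id)=3
  3: ids {3} → COUNT(m.id)=1
  4: ids {5, 16, 27} → COUNT(m.id)=3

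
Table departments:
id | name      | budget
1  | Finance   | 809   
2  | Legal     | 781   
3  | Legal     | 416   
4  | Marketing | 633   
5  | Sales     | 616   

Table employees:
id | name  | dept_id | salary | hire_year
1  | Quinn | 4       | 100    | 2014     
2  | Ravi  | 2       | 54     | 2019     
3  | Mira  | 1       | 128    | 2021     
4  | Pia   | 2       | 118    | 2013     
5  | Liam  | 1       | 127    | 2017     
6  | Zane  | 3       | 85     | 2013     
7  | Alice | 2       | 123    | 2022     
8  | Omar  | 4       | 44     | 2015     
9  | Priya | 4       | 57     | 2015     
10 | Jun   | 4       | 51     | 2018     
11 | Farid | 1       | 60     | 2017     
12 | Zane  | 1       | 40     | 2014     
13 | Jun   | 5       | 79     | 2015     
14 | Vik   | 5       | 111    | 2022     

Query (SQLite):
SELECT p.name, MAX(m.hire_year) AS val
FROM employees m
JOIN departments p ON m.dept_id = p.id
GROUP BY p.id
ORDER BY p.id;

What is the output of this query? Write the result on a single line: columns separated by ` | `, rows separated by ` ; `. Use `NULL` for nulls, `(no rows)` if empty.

Join each employees row to its departments via dept_id.
Group joined rows by departments.id; compute MAX(m.hire_year) per group.
  1: ids {3, 5, 11, 12} → MAX(m.hire_year)=2021
  2: ids {2, 4, 7} → MAX(m.hire_year)=2022
  3: ids {6} → MAX(m.hire_year)=2013
  4: ids {1, 8, 9, 10} → MAX(m.hire_year)=2018
  5: ids {13, 14} → MAX(m.hire_year)=2022

Finance | 2021 ; Legal | 2022 ; Legal | 2013 ; Marketing | 2018 ; Sales | 2022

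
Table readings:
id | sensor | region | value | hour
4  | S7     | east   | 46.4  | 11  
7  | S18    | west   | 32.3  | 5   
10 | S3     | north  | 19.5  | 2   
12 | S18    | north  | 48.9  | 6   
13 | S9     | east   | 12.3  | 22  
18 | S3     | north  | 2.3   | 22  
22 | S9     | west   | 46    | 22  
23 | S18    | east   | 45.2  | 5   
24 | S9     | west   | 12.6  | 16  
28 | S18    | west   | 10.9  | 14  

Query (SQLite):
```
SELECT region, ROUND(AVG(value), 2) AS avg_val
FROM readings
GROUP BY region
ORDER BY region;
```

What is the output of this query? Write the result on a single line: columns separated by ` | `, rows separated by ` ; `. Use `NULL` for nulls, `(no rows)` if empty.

east | 34.63 ; north | 23.57 ; west | 25.45

Partition readings by region; compute ROUND(AVG(value), 2) within each group.
  east: ids {4, 13, 23} → ROUND(AVG(value), 2)=34.63
  north: ids {10, 12, 18} → ROUND(AVG(value), 2)=23.57
  west: ids {7, 22, 24, 28} → ROUND(AVG(value), 2)=25.45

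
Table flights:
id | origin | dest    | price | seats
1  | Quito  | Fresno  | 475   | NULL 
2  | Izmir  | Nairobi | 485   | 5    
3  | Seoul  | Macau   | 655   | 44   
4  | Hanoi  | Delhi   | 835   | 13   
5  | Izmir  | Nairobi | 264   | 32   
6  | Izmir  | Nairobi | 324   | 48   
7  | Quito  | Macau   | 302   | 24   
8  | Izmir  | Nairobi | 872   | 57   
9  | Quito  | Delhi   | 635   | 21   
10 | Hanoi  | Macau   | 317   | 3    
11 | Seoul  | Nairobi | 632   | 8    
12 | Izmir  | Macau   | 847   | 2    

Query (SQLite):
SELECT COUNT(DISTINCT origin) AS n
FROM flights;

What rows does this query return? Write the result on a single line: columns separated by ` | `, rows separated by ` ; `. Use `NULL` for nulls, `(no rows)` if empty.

4

Count distinct non-NULL origin values.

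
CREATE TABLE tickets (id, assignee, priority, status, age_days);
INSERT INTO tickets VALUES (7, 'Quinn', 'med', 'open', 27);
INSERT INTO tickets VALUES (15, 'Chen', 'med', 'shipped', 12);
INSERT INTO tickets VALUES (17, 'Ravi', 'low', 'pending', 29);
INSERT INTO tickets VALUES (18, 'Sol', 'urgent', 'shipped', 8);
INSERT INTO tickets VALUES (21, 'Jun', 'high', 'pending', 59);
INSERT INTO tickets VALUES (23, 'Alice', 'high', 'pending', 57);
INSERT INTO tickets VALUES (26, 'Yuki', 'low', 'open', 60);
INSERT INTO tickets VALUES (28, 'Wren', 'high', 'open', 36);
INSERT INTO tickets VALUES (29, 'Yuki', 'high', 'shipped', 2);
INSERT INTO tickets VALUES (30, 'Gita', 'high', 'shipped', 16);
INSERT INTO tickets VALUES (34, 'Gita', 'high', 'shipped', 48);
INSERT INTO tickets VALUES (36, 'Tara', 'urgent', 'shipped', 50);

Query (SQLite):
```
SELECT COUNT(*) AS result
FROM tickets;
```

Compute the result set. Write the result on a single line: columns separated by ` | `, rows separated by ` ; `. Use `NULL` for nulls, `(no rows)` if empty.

12

All age_days values: [27, 12, 29, 8, 59, 57, 60, 36, 2, 16, 48, 50].
COUNT(*) counts rows → 12.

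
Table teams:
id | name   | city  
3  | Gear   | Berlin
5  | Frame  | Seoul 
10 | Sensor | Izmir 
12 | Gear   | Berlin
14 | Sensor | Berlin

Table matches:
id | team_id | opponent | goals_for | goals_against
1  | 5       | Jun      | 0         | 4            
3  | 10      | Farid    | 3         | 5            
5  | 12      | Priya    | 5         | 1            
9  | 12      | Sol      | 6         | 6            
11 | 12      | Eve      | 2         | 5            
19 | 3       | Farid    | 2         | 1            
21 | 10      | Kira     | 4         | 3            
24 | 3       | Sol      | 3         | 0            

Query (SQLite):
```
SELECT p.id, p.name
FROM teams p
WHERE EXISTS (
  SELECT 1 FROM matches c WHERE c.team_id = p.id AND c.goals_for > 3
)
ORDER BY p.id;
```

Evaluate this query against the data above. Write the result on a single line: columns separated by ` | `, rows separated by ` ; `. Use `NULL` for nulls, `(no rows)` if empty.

For each teams row, check whether any matches with matching team_id has goals_for > 3.
Keep rows where that is true.

10 | Sensor ; 12 | Gear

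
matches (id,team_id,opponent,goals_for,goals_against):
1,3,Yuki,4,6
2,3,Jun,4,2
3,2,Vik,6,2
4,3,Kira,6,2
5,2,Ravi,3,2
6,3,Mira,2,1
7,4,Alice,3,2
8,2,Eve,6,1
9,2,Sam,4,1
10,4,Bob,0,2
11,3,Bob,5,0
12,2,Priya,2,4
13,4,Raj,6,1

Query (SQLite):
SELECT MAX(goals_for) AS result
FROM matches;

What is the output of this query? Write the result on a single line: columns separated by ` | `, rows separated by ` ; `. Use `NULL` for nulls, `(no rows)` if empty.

6

All goals_for values: [4, 4, 6, 6, 3, 2, 3, 6, 4, 0, 5, 2, 6].
MAX of non-NULL values = 6.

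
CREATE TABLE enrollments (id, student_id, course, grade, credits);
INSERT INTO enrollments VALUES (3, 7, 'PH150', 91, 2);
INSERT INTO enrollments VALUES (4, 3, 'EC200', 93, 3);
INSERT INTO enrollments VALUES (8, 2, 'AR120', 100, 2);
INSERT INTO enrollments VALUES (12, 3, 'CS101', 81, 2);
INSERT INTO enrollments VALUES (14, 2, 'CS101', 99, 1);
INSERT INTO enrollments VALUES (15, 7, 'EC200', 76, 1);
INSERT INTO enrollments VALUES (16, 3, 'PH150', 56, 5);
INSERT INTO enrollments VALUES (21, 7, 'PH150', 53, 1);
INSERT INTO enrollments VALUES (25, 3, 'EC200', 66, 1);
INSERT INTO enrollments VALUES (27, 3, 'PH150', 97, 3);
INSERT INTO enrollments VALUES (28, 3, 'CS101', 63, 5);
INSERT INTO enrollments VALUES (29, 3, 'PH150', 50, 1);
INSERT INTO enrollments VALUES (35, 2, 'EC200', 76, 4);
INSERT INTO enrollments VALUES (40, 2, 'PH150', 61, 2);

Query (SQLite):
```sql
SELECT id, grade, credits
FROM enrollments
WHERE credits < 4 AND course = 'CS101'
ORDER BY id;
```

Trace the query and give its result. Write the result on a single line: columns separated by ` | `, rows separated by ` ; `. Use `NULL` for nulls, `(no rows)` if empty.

12 | 81 | 2 ; 14 | 99 | 1

credits < 4: ids {3, 4, 8, 12, 14, 15, 21, 25, 27, 29, 40}
course = 'CS101': ids {12, 14, 28}
Combine with AND.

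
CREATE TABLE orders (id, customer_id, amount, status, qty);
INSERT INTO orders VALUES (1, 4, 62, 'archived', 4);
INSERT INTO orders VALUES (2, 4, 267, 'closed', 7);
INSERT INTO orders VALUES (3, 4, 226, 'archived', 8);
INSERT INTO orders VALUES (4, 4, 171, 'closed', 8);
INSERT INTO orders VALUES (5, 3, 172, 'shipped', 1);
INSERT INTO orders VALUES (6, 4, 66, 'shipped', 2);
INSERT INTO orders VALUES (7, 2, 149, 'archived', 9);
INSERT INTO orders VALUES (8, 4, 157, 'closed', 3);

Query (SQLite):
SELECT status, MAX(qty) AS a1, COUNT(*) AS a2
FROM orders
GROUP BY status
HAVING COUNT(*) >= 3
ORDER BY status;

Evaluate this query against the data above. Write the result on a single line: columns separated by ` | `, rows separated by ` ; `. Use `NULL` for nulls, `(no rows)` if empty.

Group orders by status.
Per group compute: MAX(qty), COUNT(*).
HAVING: drop groups with fewer than 3 rows.
  archived: ids {1, 3, 7} → MAX(qty)=9, COUNT(*)=3
  closed: ids {2, 4, 8} → MAX(qty)=8, COUNT(*)=3
  shipped: ids {5, 6} → MAX(qty)=2, COUNT(*)=2

archived | 9 | 3 ; closed | 8 | 3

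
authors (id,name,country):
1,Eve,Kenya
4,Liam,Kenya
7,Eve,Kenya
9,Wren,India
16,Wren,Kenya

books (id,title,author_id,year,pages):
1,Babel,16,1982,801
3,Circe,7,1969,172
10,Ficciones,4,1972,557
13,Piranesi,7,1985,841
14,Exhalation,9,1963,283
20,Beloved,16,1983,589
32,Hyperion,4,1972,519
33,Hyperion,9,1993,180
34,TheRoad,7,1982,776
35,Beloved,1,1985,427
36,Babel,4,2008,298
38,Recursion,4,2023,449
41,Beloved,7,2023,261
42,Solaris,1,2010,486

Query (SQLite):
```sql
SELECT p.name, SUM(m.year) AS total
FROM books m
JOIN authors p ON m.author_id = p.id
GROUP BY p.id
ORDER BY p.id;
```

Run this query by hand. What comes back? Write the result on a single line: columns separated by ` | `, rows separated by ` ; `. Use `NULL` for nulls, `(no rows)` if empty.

Eve | 3995 ; Liam | 7975 ; Eve | 7959 ; Wren | 3956 ; Wren | 3965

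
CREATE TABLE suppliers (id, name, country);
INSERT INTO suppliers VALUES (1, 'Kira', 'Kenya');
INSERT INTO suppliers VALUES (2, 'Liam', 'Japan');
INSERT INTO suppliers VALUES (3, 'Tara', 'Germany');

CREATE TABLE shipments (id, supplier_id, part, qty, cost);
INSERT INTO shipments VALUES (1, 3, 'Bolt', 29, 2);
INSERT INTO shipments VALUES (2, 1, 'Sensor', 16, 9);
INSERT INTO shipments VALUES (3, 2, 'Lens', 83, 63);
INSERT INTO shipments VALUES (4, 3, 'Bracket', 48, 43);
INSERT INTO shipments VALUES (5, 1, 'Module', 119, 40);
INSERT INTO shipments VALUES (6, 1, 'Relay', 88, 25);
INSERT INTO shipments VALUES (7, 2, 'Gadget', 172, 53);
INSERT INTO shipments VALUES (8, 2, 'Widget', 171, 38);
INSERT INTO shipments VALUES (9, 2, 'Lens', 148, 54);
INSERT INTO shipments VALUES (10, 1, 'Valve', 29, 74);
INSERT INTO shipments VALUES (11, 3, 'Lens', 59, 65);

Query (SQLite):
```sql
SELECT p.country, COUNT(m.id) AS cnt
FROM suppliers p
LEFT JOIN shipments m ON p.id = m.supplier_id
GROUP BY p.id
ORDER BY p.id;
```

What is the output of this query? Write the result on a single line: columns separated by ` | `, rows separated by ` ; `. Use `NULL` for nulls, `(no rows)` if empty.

LEFT JOIN keeps every suppliers row; unmatched ones get NULL for shipments columns.
Group by suppliers.id and compute COUNT(m.id). COUNT(col) of an all-NULL group is 0.
  1: ids {2, 5, 6, 10} → COUNT(m.id)=4
  2: ids {3, 7, 8, 9} → COUNT(m.id)=4
  3: ids {1, 4, 11} → COUNT(m.id)=3

Kenya | 4 ; Japan | 4 ; Germany | 3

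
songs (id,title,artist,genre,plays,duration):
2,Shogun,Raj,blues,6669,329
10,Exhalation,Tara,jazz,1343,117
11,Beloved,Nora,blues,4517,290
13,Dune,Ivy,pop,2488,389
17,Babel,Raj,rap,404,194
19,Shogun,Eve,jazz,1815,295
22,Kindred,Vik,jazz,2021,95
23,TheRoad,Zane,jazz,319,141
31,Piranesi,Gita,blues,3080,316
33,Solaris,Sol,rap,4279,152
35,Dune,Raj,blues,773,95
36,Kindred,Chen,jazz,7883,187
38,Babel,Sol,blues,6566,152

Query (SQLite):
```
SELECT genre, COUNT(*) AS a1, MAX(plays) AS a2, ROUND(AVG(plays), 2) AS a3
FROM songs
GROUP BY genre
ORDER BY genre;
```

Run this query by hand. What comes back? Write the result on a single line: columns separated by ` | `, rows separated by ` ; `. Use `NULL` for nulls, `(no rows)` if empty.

blues | 5 | 6669 | 4321 ; jazz | 5 | 7883 | 2676.2 ; pop | 1 | 2488 | 2488 ; rap | 2 | 4279 | 2341.5

Group songs by genre.
Per group compute: COUNT(*), MAX(plays), ROUND(AVG(plays), 2).
  blues: ids {2, 11, 31, 35, 38} → COUNT(*)=5, MAX(plays)=6669, ROUND(AVG(plays), 2)=4321
  jazz: ids {10, 19, 22, 23, 36} → COUNT(*)=5, MAX(plays)=7883, ROUND(AVG(plays), 2)=2676.2
  pop: ids {13} → COUNT(*)=1, MAX(plays)=2488, ROUND(AVG(plays), 2)=2488
  rap: ids {17, 33} → COUNT(*)=2, MAX(plays)=4279, ROUND(AVG(plays), 2)=2341.5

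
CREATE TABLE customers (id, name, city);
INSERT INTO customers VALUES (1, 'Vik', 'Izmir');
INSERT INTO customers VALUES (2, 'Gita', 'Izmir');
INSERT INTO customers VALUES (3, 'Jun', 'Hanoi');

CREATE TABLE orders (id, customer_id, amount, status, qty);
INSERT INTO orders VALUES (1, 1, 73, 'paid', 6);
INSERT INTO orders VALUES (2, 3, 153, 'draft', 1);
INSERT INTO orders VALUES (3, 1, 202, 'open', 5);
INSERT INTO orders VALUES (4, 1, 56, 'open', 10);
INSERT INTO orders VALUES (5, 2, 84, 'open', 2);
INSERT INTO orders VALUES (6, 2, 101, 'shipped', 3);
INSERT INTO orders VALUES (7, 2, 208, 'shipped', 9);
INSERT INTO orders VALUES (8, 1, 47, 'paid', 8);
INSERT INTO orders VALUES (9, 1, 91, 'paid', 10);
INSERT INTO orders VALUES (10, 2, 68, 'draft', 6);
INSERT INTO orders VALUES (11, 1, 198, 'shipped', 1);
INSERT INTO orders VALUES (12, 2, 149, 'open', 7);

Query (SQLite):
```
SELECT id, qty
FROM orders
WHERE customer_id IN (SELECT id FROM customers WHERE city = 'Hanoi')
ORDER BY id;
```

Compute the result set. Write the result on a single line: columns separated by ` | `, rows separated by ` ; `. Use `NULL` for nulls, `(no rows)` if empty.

2 | 1

Inner query: customers.id where city = 'Hanoi'.
Outer: keep orders rows whose customer_id is in that set.
Inner query → {3}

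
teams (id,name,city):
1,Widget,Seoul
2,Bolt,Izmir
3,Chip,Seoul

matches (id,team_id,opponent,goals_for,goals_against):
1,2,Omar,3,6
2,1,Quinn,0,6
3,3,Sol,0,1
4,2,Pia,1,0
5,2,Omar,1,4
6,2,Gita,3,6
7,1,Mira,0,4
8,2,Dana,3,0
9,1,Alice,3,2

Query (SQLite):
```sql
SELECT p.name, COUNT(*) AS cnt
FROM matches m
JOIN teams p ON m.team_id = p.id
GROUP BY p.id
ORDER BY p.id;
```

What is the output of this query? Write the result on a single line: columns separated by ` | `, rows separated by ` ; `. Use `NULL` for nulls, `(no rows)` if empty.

Join each matches row to its teams via team_id.
Group joined rows by teams.id; compute COUNT(*) per group.
  1: ids {2, 7, 9} → COUNT(*)=3
  2: ids {1, 4, 5, 6, 8} → COUNT(*)=5
  3: ids {3} → COUNT(*)=1

Widget | 3 ; Bolt | 5 ; Chip | 1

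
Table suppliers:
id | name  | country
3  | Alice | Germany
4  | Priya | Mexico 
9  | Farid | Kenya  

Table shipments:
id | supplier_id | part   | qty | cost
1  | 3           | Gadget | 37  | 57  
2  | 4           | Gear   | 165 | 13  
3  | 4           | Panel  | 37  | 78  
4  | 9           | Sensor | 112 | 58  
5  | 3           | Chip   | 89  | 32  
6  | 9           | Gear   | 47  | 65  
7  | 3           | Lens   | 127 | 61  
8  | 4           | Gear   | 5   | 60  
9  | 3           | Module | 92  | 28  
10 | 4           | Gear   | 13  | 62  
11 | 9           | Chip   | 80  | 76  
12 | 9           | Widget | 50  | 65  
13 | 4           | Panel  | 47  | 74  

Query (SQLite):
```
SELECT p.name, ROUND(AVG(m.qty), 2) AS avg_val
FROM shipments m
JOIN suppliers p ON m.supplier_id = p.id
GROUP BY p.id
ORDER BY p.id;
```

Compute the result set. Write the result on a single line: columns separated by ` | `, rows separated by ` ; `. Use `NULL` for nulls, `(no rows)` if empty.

Join each shipments row to its suppliers via supplier_id.
Group joined rows by suppliers.id; compute ROUND(AVG(m.qty), 2) per group.
  3: ids {1, 5, 7, 9} → ROUND(AVG(m.qty), 2)=86.25
  4: ids {2, 3, 8, 10, 13} → ROUND(AVG(m.qty), 2)=53.4
  9: ids {4, 6, 11, 12} → ROUND(AVG(m.qty), 2)=72.25

Alice | 86.25 ; Priya | 53.4 ; Farid | 72.25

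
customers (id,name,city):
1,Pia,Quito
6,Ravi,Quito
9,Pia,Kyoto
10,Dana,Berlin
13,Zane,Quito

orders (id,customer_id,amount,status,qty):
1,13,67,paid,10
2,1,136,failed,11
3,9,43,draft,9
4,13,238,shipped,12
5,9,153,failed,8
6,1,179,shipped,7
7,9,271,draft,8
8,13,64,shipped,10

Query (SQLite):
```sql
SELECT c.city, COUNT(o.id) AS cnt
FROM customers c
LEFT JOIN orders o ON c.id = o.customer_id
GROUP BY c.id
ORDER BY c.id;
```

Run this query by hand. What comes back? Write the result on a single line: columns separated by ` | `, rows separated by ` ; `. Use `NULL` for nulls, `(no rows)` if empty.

Quito | 2 ; Quito | 0 ; Kyoto | 3 ; Berlin | 0 ; Quito | 3

LEFT JOIN keeps every customers row; unmatched ones get NULL for orders columns.
Group by customers.id and compute COUNT(o.id). COUNT(col) of an all-NULL group is 0.
  1: ids {2, 6} → COUNT(o.id)=2
  6: ids {—} → COUNT(o.id)=0
  9: ids {3, 5, 7} → COUNT(o.id)=3
  10: ids {—} → COUNT(o.id)=0
  13: ids {1, 4, 8} → COUNT(o.id)=3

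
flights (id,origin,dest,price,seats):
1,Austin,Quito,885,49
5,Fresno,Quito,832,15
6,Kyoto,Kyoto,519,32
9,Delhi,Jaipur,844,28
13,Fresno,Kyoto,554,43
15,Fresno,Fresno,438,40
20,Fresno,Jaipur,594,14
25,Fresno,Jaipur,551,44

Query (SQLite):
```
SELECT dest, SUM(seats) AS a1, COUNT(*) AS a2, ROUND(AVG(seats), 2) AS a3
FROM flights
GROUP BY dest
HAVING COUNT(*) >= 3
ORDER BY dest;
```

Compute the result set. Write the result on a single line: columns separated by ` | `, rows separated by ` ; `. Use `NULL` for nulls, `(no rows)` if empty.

Jaipur | 86 | 3 | 28.67

Group flights by dest.
Per group compute: SUM(seats), COUNT(*), ROUND(AVG(seats), 2).
HAVING: drop groups with fewer than 3 rows.
  Fresno: ids {15} → SUM(seats)=40, COUNT(*)=1, ROUND(AVG(seats), 2)=40
  Jaipur: ids {9, 20, 25} → SUM(seats)=86, COUNT(*)=3, ROUND(AVG(seats), 2)=28.67
  Kyoto: ids {6, 13} → SUM(seats)=75, COUNT(*)=2, ROUND(AVG(seats), 2)=37.5
  Quito: ids {1, 5} → SUM(seats)=64, COUNT(*)=2, ROUND(AVG(seats), 2)=32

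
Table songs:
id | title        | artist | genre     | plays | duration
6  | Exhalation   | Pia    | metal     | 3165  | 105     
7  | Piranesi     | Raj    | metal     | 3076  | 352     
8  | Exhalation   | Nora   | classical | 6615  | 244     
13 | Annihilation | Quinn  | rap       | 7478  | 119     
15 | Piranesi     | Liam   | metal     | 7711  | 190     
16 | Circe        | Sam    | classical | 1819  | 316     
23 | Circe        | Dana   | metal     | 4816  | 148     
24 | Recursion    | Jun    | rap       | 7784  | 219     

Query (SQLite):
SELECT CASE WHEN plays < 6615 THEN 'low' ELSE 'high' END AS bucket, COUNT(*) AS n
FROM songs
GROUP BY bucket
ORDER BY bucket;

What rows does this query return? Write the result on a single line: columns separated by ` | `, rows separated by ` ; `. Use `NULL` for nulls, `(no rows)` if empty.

Bucket rows by plays < 6615 → 'low' else 'high'; count each bucket.

high | 4 ; low | 4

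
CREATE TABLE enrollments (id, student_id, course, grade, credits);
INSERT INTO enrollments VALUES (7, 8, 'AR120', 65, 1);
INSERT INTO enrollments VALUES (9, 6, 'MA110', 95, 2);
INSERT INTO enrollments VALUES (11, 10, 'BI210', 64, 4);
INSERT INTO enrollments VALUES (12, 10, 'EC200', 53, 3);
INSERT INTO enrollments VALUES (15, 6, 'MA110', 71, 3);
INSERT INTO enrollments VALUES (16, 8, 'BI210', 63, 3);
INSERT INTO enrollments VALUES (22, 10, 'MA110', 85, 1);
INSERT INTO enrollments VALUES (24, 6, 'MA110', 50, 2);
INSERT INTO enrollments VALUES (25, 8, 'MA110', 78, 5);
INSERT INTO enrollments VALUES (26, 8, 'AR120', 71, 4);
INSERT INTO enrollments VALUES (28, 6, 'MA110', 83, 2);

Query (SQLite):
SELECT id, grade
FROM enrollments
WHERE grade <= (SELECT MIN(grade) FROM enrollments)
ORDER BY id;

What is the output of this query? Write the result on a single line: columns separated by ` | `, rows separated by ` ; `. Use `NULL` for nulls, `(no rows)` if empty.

24 | 50

Scalar subquery: MIN(grade) over all enrollments rows = 50.
Keep rows where grade <= that value.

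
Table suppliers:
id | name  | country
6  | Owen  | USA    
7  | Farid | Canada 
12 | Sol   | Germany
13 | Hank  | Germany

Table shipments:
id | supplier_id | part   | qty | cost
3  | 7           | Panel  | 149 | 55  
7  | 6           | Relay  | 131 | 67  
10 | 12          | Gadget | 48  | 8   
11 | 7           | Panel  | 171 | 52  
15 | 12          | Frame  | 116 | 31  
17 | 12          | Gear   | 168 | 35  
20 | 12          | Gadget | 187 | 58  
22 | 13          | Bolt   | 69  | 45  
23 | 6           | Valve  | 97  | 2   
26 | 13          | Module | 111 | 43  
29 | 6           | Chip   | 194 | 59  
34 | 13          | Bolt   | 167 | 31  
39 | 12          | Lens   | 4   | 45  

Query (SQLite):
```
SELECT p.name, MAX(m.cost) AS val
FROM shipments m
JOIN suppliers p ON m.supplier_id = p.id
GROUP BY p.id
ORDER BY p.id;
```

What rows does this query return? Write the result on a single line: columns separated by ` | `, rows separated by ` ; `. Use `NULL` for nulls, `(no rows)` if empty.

Owen | 67 ; Farid | 55 ; Sol | 58 ; Hank | 45

Join each shipments row to its suppliers via supplier_id.
Group joined rows by suppliers.id; compute MAX(m.cost) per group.
  6: ids {7, 23, 29} → MAX(m.cost)=67
  7: ids {3, 11} → MAX(m.cost)=55
  12: ids {10, 15, 17, 20, 39} → MAX(m.cost)=58
  13: ids {22, 26, 34} → MAX(m.cost)=45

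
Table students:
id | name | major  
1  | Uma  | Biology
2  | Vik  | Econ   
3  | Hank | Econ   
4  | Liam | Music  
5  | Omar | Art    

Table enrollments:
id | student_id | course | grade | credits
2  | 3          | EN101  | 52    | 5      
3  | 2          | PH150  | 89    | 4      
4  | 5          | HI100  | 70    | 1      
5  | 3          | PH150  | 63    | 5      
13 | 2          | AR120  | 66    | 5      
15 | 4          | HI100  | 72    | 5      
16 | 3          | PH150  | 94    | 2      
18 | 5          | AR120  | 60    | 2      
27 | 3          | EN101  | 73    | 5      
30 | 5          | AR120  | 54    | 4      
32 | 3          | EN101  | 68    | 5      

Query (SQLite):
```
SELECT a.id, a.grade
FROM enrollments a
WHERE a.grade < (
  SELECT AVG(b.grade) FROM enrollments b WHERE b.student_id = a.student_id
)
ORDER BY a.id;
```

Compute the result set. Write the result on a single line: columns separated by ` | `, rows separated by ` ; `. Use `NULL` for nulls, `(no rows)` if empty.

2 | 52 ; 5 | 63 ; 13 | 66 ; 18 | 60 ; 30 | 54 ; 32 | 68

For each enrollments row a, compute AVG(grade) over rows sharing a.student_id.
Keep row a if a.grade < that per-group AVG.
  student_id=2: AVG(grade) = 77.5
  student_id=3: AVG(grade) = 70.0
  student_id=4: AVG(grade) = 72.0
  student_id=5: AVG(grade) = 61.333333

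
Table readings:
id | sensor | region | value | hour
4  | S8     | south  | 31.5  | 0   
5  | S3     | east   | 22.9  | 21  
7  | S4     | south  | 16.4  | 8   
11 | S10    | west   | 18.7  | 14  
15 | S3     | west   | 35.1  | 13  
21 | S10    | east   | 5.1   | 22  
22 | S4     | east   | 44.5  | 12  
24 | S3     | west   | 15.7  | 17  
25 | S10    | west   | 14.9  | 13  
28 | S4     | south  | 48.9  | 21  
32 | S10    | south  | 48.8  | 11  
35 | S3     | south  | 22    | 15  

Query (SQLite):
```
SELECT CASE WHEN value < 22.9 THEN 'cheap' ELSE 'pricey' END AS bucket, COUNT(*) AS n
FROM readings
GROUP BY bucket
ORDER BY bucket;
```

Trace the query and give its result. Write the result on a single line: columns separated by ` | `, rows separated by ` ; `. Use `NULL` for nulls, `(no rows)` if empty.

Bucket rows by value < 22.9 → 'cheap' else 'pricey'; count each bucket.

cheap | 6 ; pricey | 6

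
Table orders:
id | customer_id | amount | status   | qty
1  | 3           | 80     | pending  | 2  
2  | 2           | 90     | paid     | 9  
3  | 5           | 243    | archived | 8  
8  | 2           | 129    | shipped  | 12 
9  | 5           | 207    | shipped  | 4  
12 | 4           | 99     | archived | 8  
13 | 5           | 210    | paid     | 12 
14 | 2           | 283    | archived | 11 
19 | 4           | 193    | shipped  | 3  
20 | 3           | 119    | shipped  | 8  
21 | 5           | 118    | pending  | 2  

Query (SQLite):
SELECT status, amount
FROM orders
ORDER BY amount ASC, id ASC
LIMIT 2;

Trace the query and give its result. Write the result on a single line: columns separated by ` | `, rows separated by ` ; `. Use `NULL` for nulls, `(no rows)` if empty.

pending | 80 ; paid | 90

Sort by amount asc, tiebreak id asc: (80, id=1), (90, id=2), (99, id=12), (118, id=21), (119, id=20) …. Take first 2.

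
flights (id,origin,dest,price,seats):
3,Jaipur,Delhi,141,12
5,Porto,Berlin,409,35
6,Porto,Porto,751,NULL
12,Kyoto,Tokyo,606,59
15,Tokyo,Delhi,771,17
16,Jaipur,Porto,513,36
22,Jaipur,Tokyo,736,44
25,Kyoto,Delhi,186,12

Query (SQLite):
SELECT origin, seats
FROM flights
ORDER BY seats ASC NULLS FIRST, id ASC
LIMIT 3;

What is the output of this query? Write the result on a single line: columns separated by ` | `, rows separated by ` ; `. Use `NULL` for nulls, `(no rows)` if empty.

Porto | NULL ; Jaipur | 12 ; Kyoto | 12

Sort by seats asc, tiebreak id asc: (NULL, id=6), (12, id=3), (12, id=25), (17, id=15), (35, id=5), (36, id=16) …. Take first 3.
NULLS FIRST: NULL seats rows go before all non-NULL rows (among themselves ordered by id asc).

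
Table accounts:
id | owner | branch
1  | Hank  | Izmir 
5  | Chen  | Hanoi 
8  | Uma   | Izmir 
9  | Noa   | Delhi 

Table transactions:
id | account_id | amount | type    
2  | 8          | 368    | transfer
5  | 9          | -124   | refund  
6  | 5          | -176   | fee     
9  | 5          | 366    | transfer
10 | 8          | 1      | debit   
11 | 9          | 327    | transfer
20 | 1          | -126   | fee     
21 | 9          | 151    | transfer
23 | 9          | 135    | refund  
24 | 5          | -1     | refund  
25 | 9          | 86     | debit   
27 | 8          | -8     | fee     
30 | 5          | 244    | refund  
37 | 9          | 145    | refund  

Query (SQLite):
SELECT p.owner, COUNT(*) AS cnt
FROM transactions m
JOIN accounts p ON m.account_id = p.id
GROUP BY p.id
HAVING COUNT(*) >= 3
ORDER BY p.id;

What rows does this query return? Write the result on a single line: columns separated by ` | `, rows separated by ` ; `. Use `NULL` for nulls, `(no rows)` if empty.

Chen | 4 ; Uma | 3 ; Noa | 6

Join each transactions row to its accounts via account_id.
Group joined rows by accounts.id; compute COUNT(*) per group.
HAVING: keep groups with count ≥ 3.
  1: ids {20} → COUNT(*)=1
  5: ids {6, 9, 24, 30} → COUNT(*)=4
  8: ids {2, 10, 27} → COUNT(*)=3
  9: ids {5, 11, 21, 23, 25, 37} → COUNT(*)=6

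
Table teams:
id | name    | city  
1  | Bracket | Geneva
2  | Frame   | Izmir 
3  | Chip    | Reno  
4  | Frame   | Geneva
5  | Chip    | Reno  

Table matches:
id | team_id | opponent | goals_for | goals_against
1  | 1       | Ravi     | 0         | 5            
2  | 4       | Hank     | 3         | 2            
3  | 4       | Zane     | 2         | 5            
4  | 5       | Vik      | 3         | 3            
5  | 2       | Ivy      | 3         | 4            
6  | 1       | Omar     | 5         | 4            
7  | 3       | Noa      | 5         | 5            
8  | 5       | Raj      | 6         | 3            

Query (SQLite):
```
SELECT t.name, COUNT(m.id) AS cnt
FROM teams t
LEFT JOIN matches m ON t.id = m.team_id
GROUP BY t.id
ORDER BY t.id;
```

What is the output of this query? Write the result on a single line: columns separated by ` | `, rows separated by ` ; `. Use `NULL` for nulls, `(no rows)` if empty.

Bracket | 2 ; Frame | 1 ; Chip | 1 ; Frame | 2 ; Chip | 2

LEFT JOIN keeps every teams row; unmatched ones get NULL for matches columns.
Group by teams.id and compute COUNT(m.id). COUNT(col) of an all-NULL group is 0.
  1: ids {1, 6} → COUNT(m.id)=2
  2: ids {5} → COUNT(m.id)=1
  3: ids {7} → COUNT(m.id)=1
  4: ids {2, 3} → COUNT(m.id)=2
  5: ids {4, 8} → COUNT(m.id)=2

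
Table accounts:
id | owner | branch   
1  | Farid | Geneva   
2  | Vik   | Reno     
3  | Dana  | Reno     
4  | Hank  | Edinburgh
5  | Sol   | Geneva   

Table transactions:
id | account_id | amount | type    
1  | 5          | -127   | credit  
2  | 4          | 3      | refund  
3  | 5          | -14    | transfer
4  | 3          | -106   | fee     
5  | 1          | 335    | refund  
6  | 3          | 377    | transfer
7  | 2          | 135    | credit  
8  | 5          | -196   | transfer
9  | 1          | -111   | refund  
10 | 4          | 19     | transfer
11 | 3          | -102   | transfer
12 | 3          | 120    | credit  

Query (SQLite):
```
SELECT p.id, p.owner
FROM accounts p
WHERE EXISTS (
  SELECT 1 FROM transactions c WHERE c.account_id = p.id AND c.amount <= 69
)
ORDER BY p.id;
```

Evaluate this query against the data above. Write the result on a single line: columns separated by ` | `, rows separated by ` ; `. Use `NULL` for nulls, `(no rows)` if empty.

1 | Farid ; 3 | Dana ; 4 | Hank ; 5 | Sol

For each accounts row, check whether any transactions with matching account_id has amount <= 69.
Keep rows where that is true.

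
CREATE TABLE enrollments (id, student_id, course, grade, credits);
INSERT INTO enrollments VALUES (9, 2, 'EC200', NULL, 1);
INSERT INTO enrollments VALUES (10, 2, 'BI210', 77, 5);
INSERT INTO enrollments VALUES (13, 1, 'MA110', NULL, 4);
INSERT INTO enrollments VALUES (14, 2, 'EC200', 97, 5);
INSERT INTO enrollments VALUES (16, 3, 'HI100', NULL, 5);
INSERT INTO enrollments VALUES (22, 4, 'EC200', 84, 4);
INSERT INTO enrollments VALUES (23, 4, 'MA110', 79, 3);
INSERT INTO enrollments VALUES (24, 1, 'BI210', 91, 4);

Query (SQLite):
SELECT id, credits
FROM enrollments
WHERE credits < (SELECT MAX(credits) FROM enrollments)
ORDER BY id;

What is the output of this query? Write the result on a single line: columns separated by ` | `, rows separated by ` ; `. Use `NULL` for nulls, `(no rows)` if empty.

Scalar subquery: MAX(credits) over all enrollments rows = 5.
Keep rows where credits < that value.

9 | 1 ; 13 | 4 ; 22 | 4 ; 23 | 3 ; 24 | 4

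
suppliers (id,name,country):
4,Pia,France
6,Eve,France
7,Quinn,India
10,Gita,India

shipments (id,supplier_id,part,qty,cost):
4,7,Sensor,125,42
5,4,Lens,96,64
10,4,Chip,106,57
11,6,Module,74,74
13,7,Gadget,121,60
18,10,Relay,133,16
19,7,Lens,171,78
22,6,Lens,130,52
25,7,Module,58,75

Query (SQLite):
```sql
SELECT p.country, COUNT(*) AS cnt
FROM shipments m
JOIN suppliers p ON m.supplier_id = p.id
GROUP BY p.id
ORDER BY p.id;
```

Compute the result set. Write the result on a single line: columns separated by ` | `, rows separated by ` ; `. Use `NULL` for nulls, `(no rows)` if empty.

France | 2 ; France | 2 ; India | 4 ; India | 1

Join each shipments row to its suppliers via supplier_id.
Group joined rows by suppliers.id; compute COUNT(*) per group.
  4: ids {5, 10} → COUNT(*)=2
  6: ids {11, 22} → COUNT(*)=2
  7: ids {4, 13, 19, 25} → COUNT(*)=4
  10: ids {18} → COUNT(*)=1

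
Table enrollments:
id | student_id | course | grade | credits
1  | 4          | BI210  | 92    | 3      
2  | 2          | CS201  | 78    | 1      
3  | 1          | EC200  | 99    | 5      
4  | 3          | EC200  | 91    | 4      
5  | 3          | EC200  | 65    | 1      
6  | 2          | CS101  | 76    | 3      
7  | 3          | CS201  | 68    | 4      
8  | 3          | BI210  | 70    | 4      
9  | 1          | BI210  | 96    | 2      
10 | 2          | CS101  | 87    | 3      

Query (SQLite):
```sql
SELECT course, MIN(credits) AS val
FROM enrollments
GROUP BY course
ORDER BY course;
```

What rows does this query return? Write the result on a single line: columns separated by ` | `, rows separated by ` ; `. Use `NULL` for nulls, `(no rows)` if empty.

BI210 | 2 ; CS101 | 3 ; CS201 | 1 ; EC200 | 1

Partition enrollments by course; compute MIN(credits) within each group.
  BI210: ids {1, 8, 9} → MIN(credits)=2
  CS101: ids {6, 10} → MIN(credits)=3
  CS201: ids {2, 7} → MIN(credits)=1
  EC200: ids {3, 4, 5} → MIN(credits)=1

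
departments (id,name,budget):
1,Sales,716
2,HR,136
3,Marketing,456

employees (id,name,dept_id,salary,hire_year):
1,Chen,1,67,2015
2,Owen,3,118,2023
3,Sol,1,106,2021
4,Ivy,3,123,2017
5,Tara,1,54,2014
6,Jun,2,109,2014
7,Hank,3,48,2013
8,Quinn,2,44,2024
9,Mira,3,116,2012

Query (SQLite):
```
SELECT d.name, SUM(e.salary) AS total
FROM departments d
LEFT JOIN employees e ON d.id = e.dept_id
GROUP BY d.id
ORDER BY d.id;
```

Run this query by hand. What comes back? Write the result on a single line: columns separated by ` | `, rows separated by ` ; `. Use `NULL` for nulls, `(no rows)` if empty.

LEFT JOIN keeps every departments row; unmatched ones get NULL for employees columns.
Group by departments.id and compute SUM(e.salary). SUM over an all-NULL group is NULL.
  1: ids {1, 3, 5} → SUM(e.salary)=227
  2: ids {6, 8} → SUM(e.salary)=153
  3: ids {2, 4, 7, 9} → SUM(e.salary)=405

Sales | 227 ; HR | 153 ; Marketing | 405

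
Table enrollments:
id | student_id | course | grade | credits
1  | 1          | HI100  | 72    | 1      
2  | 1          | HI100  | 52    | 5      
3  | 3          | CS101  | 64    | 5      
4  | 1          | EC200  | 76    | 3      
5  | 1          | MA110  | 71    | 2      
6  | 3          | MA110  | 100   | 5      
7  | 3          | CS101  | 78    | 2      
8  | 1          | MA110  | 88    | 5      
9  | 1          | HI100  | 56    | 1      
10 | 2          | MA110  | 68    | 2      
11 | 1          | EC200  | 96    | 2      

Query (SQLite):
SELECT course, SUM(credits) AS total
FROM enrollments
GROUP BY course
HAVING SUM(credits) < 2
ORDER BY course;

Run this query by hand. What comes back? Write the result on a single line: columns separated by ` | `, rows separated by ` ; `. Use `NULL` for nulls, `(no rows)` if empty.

(no rows)

Partition enrollments by course; compute SUM(credits) within each group.
HAVING: keep groups where SUM(credits) < 2.
  CS101: ids {3, 7} → SUM(credits)=7
  EC200: ids {4, 11} → SUM(credits)=5
  HI100: ids {1, 2, 9} → SUM(credits)=7
  MA110: ids {5, 6, 8, 10} → SUM(credits)=14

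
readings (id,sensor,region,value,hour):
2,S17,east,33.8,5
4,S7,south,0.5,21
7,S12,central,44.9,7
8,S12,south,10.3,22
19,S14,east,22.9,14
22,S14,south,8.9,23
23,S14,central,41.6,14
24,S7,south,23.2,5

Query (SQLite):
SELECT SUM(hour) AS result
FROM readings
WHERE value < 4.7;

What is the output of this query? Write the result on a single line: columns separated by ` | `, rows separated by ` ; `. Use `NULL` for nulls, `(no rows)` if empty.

21

Rows where value < 4.7 → hour values: [21].
SUM of non-NULL values = 21.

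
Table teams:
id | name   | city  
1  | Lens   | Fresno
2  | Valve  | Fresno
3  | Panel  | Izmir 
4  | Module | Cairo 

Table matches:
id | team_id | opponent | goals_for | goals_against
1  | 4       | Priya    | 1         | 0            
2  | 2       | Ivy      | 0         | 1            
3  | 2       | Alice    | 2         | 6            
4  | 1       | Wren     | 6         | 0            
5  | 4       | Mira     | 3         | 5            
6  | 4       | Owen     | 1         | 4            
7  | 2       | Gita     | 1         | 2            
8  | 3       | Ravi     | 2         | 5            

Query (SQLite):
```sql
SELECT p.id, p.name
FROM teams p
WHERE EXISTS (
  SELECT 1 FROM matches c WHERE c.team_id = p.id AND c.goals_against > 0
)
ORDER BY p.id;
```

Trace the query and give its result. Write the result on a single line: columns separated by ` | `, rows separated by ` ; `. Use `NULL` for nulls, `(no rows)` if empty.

2 | Valve ; 3 | Panel ; 4 | Module

For each teams row, check whether any matches with matching team_id has goals_against > 0.
Keep rows where that is true.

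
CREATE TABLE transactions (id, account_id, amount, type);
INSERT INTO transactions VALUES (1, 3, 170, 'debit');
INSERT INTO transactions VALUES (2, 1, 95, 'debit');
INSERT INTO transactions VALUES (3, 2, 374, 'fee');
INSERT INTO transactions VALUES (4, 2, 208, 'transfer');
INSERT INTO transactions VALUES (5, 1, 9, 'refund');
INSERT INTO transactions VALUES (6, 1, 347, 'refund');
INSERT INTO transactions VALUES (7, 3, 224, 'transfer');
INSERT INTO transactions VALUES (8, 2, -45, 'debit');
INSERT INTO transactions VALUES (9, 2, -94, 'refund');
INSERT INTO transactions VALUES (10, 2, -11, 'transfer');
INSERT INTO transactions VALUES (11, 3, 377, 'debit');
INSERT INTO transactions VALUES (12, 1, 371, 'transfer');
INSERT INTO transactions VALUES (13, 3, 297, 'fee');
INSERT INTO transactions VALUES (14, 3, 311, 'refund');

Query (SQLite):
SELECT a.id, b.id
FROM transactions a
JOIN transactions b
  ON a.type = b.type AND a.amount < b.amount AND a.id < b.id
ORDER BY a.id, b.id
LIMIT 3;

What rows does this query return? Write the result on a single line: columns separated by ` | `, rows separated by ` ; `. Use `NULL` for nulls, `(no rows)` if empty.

1 | 11 ; 2 | 11 ; 4 | 7

Pairs (a,b) with same type, a.amount < b.amount, a.id < b.id.
type groups: debit:{1,2,8,11} fee:{3,13} refund:{5,6,9,14} transfer:{4,7,10,12}
Ordered by (a.id, b.id); first 3.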